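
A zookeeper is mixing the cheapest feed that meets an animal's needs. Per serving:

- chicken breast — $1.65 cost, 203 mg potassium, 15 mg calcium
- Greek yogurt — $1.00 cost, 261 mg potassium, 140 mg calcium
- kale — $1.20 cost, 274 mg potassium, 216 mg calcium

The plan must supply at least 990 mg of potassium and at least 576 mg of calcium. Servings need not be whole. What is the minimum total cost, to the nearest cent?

At the optimum either one food covers both requirements or two foods hit both targets exactly; no other combination can be cheaper.
chicken breast only: max(990/203, 576/15) = 38.4 servings → $63.36.
Greek yogurt only: max(990/261, 576/140) = 4.114 servings → $4.11.
kale only: max(990/274, 576/216) = 3.613 servings → $4.34.
chicken breast + Greek yogurt: intersection lies outside the first quadrant.
chicken breast + kale with both tight: 1.41 servings and 2.569 servings → $5.41.
Greek yogurt + kale with both tight: 3.109 servings and 0.6514 servings → $3.89.
Cheapest feasible corner: $3.89.

$3.89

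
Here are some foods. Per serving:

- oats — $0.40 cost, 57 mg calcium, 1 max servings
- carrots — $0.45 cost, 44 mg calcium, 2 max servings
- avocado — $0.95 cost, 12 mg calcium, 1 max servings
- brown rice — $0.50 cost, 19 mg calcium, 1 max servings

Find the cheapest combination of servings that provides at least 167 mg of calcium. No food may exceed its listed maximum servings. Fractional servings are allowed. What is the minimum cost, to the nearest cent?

Cost per mg of calcium: oats $0.0070, carrots $0.0102, brown rice $0.0263, avocado $0.0792.
Take 1 serving of oats: +57.0 mg calcium for $0.40 (total $0.40, still need 110.0 mg).
Take 2 servings of carrots: +88.0 mg calcium for $0.90 (total $1.30, still need 22.0 mg).
Take 1 serving of brown rice: +19.0 mg calcium for $0.50 (total $1.80, still need 3.0 mg).
Take 0.25 servings of avocado: +3.0 mg calcium for $0.24 (total $2.04, still need 0.0 mg).
Greedy by cheapest-per-mg is optimal for a single linear constraint, so the minimum cost is $2.04.

$2.04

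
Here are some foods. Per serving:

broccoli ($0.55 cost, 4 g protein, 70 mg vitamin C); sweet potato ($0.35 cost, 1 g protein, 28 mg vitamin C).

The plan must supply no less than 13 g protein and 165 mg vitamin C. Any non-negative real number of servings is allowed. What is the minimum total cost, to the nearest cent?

$1.79

At the optimum either one food covers both requirements or two foods hit both targets exactly; no other combination can be cheaper.
broccoli only: max(13/4, 165/70) = 3.25 servings → $1.79.
sweet potato only: max(13/1, 165/28) = 13 servings → $4.55.
broccoli + sweet potato with both targets exact would need a negative amount; discard.
So the least-cost plan costs $1.79.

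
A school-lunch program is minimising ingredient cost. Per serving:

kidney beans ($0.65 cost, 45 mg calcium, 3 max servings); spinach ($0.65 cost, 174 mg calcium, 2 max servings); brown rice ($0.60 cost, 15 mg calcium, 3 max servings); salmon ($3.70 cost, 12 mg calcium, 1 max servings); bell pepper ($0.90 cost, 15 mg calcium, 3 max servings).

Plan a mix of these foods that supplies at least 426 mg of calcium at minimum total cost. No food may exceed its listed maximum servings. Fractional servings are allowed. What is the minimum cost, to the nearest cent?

Cost per mg of calcium: spinach $0.0037, kidney beans $0.0144, brown rice $0.0400, bell pepper $0.0600, salmon $0.3083.
Take 2 servings of spinach: +348.0 mg calcium for $1.30 (total $1.30, still need 78.0 mg).
Take 1.733 servings of kidney beans: +78.0 mg calcium for $1.13 (total $2.43, still need 0.0 mg).
Filling from the cheapest source first is optimal under one linear minimum: $2.43.

$2.43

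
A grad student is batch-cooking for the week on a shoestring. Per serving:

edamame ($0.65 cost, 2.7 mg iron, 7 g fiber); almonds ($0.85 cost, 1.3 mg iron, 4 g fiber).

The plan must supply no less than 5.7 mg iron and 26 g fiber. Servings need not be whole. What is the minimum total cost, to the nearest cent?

Two binding constraints pin down two serving amounts, so the optimal mix uses at most two foods. The candidates are each food alone (scaled to the tighter of iron/fiber) and each pair with both constraints tight.
edamame only: max(5.7/2.7, 26/7) = 3.714 servings → $2.41.
almonds only: max(5.7/1.3, 26/4) = 6.5 servings → $5.53.
edamame + almonds with both targets exact would need a negative amount; discard.
Cheapest feasible corner: $2.41.

$2.41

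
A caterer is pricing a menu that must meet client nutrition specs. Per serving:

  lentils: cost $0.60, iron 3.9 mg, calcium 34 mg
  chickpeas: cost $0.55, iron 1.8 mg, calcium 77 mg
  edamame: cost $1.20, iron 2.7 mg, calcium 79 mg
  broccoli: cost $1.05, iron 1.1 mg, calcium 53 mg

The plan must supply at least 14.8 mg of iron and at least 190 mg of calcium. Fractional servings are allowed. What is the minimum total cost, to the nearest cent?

Minimising a linear cost over {iron ≥ 14.8, calcium ≥ 190, servings ≥ 0} — the optimum is at a vertex, using one or two foods.
lentils only: max(14.8/3.9, 190/34) = 5.588 servings → $3.35.
chickpeas only: max(14.8/1.8, 190/77) = 8.222 servings → $4.52.
edamame only: max(14.8/2.7, 190/79) = 5.481 servings → $6.58.
broccoli only: max(14.8/1.1, 190/53) = 13.45 servings → $14.13.
lentils + chickpeas with both tight: 3.336 servings and 0.9946 servings → $2.55.
lentils + edamame with both tight: 3.034 servings and 1.099 servings → $3.14.
lentils + broccoli with both tight: 3.399 servings and 1.405 servings → $3.51.
chickpeas + edamame: intersection lies outside the first quadrant.
chickpeas + broccoli: intersection lies outside the first quadrant.
edamame + broccoli: the both-tight solution has a negative serving — not a feasible corner.
Cheapest feasible corner: $2.55.

$2.55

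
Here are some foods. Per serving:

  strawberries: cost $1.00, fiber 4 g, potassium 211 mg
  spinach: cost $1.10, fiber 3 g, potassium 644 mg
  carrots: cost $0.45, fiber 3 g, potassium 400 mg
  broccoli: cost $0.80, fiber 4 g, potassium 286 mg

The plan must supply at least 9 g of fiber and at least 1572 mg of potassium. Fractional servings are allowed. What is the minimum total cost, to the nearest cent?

$1.77

For a min-cost LP with two ≥-constraints, a basic feasible solution has at most two positive variables.
strawberries only: max(9/4, 1572/211) = 7.45 servings → $7.45.
spinach only: max(9/3, 1572/644) = 3 servings → $3.30.
carrots only: max(9/3, 1572/400) = 3.93 servings → $1.77.
broccoli only: max(9/4, 1572/286) = 5.497 servings → $4.40.
strawberries + spinach with both tight: 0.5558 servings and 2.259 servings → $3.04.
strawberries + carrots: the both-tight solution has a negative serving — not a feasible corner.
strawberries + broccoli: intersection lies outside the first quadrant.
spinach + carrots with both tight: 1.525 servings and 1.475 servings → $2.34.
spinach + broccoli with both tight: 2.162 servings and 0.6286 servings → $2.88.
carrots + broccoli: intersection lies outside the first quadrant.
Cheapest feasible corner: $1.77.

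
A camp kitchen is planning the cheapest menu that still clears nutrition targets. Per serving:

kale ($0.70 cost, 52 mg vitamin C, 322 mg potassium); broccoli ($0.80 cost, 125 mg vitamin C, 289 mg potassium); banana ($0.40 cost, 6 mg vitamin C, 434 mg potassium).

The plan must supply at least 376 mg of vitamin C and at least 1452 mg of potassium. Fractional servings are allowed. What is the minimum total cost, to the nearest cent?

kale only: max(376/52, 1452/322) = 7.231 servings → $5.06.
broccoli only: max(376/125, 1452/289) = 5.024 servings → $4.02.
banana only: max(376/6, 1452/434) = 62.67 servings → $25.07.
kale + broccoli with both tight: 2.888 servings and 1.807 servings → $3.47.
kale + banana with both targets exact would need a negative amount; discard.
broccoli + banana with both tight: 2.941 servings and 1.387 servings → $2.91.
So the least-cost plan costs $2.91.

$2.91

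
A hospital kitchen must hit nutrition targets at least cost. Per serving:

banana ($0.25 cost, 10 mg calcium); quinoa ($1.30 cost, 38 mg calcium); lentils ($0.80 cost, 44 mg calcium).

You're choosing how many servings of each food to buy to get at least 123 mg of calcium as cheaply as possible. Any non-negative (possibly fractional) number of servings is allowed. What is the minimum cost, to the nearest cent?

Cost per mg of calcium: lentils $0.0182, banana $0.0250, quinoa $0.0342.
With no serving limits, use only lentils: 123 mg / 44 mg = 2.795 servings × $0.80 = $2.24.

$2.24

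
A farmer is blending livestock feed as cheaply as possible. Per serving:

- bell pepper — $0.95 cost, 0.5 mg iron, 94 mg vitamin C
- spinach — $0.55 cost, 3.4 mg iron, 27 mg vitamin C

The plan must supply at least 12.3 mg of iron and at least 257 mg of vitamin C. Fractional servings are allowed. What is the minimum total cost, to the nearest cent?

bell pepper only: max(12.3/0.5, 257/94) = 24.6 servings → $23.37.
spinach only: max(12.3/3.4, 257/27) = 9.519 servings → $5.24.
bell pepper + spinach with both tight: 1.77 servings and 3.357 servings → $3.53.
Cheapest feasible corner: $3.53.

$3.53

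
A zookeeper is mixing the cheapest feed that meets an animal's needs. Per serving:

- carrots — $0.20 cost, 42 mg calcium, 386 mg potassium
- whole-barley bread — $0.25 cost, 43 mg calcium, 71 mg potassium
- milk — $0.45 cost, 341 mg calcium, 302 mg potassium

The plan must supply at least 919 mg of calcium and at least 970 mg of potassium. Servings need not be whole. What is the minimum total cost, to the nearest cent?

$1.28

For a min-cost LP with two ≥-constraints, a basic feasible solution has at most two positive variables.
carrots only: max(919/42, 970/386) = 21.88 servings → $4.38.
whole-barley bread only: max(919/43, 970/71) = 21.37 servings → $5.34.
milk only: max(919/341, 970/302) = 3.212 servings → $1.45.
carrots + whole-barley bread: the both-tight solution has a negative serving — not a feasible corner.
carrots + milk with both tight: 0.4475 servings and 2.64 servings → $1.28.
whole-barley bread + milk with both tight: 4.742 servings and 2.097 servings → $2.13.
The minimum over all feasible corners is $1.28.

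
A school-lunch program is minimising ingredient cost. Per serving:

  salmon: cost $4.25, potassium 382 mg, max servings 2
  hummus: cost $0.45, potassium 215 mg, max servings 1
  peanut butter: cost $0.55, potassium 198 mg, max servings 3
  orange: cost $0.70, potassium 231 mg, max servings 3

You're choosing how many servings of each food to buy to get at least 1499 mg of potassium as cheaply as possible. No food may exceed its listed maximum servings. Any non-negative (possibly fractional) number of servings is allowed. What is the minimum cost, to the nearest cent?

$4.19

Cost per mg of potassium: hummus $0.0021, peanut butter $0.0028, orange $0.0030, salmon $0.0111.
Take 1 serving of hummus: +215.0 mg potassium for $0.45 (total $0.45, still need 1284.0 mg).
Take 3 servings of peanut butter: +594.0 mg potassium for $1.65 (total $2.10, still need 690.0 mg).
Take 2.987 servings of orange: +690.0 mg potassium for $2.09 (total $4.19, still need 0.0 mg).
Filling from the cheapest source first is optimal under one linear minimum: $4.19.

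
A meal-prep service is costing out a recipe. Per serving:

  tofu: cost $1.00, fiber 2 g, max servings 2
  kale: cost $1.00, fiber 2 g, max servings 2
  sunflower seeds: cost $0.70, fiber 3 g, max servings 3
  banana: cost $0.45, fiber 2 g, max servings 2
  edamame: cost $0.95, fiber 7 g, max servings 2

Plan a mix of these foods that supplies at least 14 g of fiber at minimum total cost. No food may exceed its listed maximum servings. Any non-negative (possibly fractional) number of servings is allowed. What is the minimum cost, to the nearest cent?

Cost per g of fiber: edamame $0.1357, banana $0.2250, sunflower seeds $0.2333, tofu $0.5000, kale $0.5000.
Take 2 servings of edamame: +14.0 g fiber for $1.90 (total $1.90, still need 0.0 g).
Filling from the cheapest source first is optimal under one linear minimum: $1.90.

$1.90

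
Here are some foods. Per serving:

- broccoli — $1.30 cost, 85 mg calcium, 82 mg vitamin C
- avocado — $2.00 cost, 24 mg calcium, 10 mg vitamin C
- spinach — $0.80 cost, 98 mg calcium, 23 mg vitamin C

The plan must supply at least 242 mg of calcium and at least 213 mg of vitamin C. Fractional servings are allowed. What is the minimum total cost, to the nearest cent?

$3.50

An LP optimum is at a vertex; with two nutrient constraints at most two foods are used. Check each candidate.
broccoli only: max(242/85, 213/82) = 2.847 servings → $3.70.
avocado only: max(242/24, 213/10) = 21.3 servings → $42.60.
spinach only: max(242/98, 213/23) = 9.261 servings → $7.41.
broccoli + avocado with both tight: 2.408 servings and 1.555 servings → $6.24.
broccoli + spinach with both tight: 2.517 servings and 0.286 servings → $3.50.
avocado + spinach: the both-tight solution has a negative serving — not a feasible corner.
Cheapest feasible corner: $3.50.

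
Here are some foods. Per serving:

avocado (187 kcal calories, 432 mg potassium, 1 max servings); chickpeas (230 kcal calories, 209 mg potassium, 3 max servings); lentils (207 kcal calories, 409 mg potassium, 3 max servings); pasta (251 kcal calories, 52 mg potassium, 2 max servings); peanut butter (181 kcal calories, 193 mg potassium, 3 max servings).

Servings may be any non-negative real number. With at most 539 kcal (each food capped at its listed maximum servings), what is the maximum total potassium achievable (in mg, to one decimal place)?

1127.5 mg

Potassium per kcal: avocado 2.31, lentils 1.976, peanut butter 1.066, chickpeas 0.9087, pasta 0.2072.
Take 1 serving of avocado: uses 187 kcal, +432.0 mg potassium (running total 432.0 mg).
Take 1.7 servings of lentils: uses 352 kcal, +695.5 mg potassium (running total 1127.5 mg).
Greedy by best ratio exhausts the calories allowance optimally: 1127.5 mg.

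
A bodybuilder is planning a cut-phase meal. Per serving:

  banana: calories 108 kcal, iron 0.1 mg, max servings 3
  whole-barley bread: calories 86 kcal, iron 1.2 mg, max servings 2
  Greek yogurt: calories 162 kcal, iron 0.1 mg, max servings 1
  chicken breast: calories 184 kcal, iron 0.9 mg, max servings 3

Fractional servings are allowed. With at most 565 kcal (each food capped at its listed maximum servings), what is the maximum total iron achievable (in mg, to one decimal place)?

Iron per kcal: whole-barley bread 0.01395, chicken breast 0.004891, banana 0.0009259, Greek yogurt 0.0006173.
Take 2 servings of whole-barley bread: uses 172 kcal, +2.4 mg iron (running total 2.4 mg).
Take 2.136 servings of chicken breast: uses 393 kcal, +1.9 mg iron (running total 4.3 mg).
Filling greedily by iron-per-kcal is optimal for one linear limit, giving 4.3 mg.

4.3 mg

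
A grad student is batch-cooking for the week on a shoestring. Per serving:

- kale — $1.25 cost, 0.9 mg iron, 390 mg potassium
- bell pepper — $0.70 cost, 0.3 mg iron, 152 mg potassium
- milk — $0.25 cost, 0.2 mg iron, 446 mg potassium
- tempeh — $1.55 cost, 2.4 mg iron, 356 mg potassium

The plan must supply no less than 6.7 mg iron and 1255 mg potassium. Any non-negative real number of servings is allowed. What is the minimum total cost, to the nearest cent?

kale only: max(6.7/0.9, 1255/390) = 7.444 servings → $9.31.
bell pepper only: max(6.7/0.3, 1255/152) = 22.33 servings → $15.63.
milk only: max(6.7/0.2, 1255/446) = 33.5 servings → $8.38.
tempeh only: max(6.7/2.4, 1255/356) = 3.525 servings → $5.46.
kale + bell pepper with both targets exact would need a negative amount; discard.
kale + milk: the both-tight solution has a negative serving — not a feasible corner.
kale + tempeh with both tight: 1.018 servings and 2.41 servings → $5.01.
bell pepper + milk: the both-tight solution has a negative serving — not a feasible corner.
bell pepper + tempeh with both tight: 2.429 servings and 2.488 servings → $5.56.
milk + tempeh with both tight: 0.6273 servings and 2.739 servings → $4.40.
So the least-cost plan costs $4.40.

$4.40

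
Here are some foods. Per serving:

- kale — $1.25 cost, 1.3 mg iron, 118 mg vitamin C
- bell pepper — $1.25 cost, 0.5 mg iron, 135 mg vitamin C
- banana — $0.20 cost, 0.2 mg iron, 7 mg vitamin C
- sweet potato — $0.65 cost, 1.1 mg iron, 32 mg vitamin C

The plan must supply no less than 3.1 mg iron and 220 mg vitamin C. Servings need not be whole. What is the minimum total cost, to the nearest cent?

$2.61

kale only: max(3.1/1.3, 220/118) = 2.385 servings → $2.98.
bell pepper only: max(3.1/0.5, 220/135) = 6.2 servings → $7.75.
banana only: max(3.1/0.2, 220/7) = 31.43 servings → $6.29.
sweet potato only: max(3.1/1.1, 220/32) = 6.875 servings → $4.47.
kale + bell pepper: the both-tight solution has a negative serving — not a feasible corner.
kale + banana with both tight: 1.538 servings and 5.503 servings → $3.02.
kale + sweet potato with both tight: 1.619 servings and 0.9048 servings → $2.61.
bell pepper + banana with both tight: 0.9489 servings and 13.13 servings → $3.81.
bell pepper + sweet potato with both tight: 1.078 servings and 2.328 servings → $2.86.
banana + sweet potato with both targets exact would need a negative amount; discard.
Cheapest feasible corner: $2.61.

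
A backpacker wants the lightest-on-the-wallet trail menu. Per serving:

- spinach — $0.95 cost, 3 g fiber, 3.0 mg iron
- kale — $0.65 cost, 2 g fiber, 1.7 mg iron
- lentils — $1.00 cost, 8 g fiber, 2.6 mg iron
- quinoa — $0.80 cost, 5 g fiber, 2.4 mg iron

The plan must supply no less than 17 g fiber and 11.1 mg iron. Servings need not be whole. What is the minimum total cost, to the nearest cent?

This is a tiny linear program; its minimum lies at a vertex of the feasible set. List the vertices and price them.
spinach only: max(17/3, 11.1/3.0) = 5.667 servings → $5.38.
kale only: max(17/2, 11.1/1.7) = 8.5 servings → $5.53.
lentils only: max(17/8, 11.1/2.6) = 4.269 servings → $4.27.
quinoa only: max(17/5, 11.1/2.4) = 4.625 servings → $3.70.
spinach + kale: the both-tight solution has a negative serving — not a feasible corner.
spinach + lentils with both tight: 2.753 servings and 1.093 servings → $3.71.
spinach + quinoa with both tight: 1.885 servings and 2.269 servings → $3.61.
kale + lentils with both tight: 5.31 servings and 0.7976 servings → $4.25.
kale + quinoa with both tight: 3.973 servings and 1.811 servings → $4.03.
lentils + quinoa with both targets exact would need a negative amount; discard.
Cheapest feasible corner: $3.61.

$3.61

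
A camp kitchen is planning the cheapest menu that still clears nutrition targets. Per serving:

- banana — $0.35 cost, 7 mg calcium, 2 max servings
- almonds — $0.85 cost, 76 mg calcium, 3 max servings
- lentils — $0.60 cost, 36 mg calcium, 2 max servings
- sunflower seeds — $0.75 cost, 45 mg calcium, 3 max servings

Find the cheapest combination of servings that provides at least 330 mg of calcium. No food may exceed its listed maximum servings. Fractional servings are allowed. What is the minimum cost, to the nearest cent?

$4.25

Cost per mg of calcium: almonds $0.0112, lentils $0.0167, sunflower seeds $0.0167, banana $0.0500.
Take 3 servings of almonds: +228.0 mg calcium for $2.55 (total $2.55, still need 102.0 mg).
Take 2 servings of lentils: +72.0 mg calcium for $1.20 (total $3.75, still need 30.0 mg).
Take 0.6667 servings of sunflower seeds: +30.0 mg calcium for $0.50 (total $4.25, still need 0.0 mg).
Greedy by cheapest-per-mg is optimal for a single linear constraint, so the minimum cost is $4.25.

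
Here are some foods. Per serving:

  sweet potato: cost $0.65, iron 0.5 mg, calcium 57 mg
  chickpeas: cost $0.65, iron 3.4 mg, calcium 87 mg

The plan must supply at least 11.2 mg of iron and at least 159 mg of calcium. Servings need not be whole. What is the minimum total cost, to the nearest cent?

At the optimum either one food covers both requirements or two foods hit both targets exactly; no other combination can be cheaper.
sweet potato only: max(11.2/0.5, 159/57) = 22.4 servings → $14.56.
chickpeas only: max(11.2/3.4, 159/87) = 3.294 servings → $2.14.
sweet potato + chickpeas with both targets exact would need a negative amount; discard.
Cheapest feasible corner: $2.14.

$2.14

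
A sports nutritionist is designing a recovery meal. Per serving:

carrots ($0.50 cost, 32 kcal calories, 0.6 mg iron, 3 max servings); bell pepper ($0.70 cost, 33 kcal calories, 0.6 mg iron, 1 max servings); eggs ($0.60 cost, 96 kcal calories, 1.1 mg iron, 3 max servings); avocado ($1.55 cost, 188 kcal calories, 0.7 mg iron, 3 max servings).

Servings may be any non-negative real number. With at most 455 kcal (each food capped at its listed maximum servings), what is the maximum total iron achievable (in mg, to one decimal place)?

Iron per kcal: carrots 0.01875, bell pepper 0.01818, eggs 0.01146, avocado 0.003723.
Take 3 servings of carrots: uses 96 kcal, +1.8 mg iron (running total 1.8 mg).
Take 1 serving of bell pepper: uses 33 kcal, +0.6 mg iron (running total 2.4 mg).
Take 3 servings of eggs: uses 288 kcal, +3.3 mg iron (running total 5.7 mg).
Take 0.2021 servings of avocado: uses 38 kcal, +0.1 mg iron (running total 5.8 mg).
Greedy by best ratio exhausts the calories allowance optimally: 5.8 mg.

5.8 mg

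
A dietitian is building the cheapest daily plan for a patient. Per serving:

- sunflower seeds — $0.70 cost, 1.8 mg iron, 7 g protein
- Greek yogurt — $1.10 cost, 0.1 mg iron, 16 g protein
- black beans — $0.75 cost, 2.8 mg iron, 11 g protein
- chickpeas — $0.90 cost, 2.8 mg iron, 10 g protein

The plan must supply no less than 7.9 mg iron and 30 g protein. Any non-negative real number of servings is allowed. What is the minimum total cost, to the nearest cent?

$2.12

An LP optimum is at a vertex; with two nutrient constraints at most two foods are used. Check each candidate.
sunflower seeds only: max(7.9/1.8, 30/7) = 4.389 servings → $3.07.
Greek yogurt only: max(7.9/0.1, 30/16) = 79 servings → $86.90.
black beans only: max(7.9/2.8, 30/11) = 2.821 servings → $2.12.
chickpeas only: max(7.9/2.8, 30/10) = 3 servings → $2.70.
sunflower seeds + Greek yogurt with both targets exact would need a negative amount; discard.
sunflower seeds + black beans with both targets exact would need a negative amount; discard.
sunflower seeds + chickpeas with both tight: 3.125 servings and 0.8125 servings → $2.92.
Greek yogurt + black beans: intersection lies outside the first quadrant.
Greek yogurt + chickpeas with both tight: 0.1142 servings and 2.817 servings → $2.66.
black beans + chickpeas with both tight: 1.786 servings and 1.036 servings → $2.27.
Cheapest feasible corner: $2.12.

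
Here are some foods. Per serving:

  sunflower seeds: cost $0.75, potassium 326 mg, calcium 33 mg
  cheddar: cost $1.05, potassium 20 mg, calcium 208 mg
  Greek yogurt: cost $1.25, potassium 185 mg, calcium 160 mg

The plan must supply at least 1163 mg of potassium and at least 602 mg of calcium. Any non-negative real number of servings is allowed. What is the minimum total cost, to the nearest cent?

Minimising a linear cost over {potassium ≥ 1163, calcium ≥ 602, servings ≥ 0} — the optimum is at a vertex, using one or two foods.
sunflower seeds only: max(1163/326, 602/33) = 18.24 servings → $13.68.
cheddar only: max(1163/20, 602/208) = 58.15 servings → $61.06.
Greek yogurt only: max(1163/185, 602/160) = 6.286 servings → $7.86.
sunflower seeds + cheddar with both tight: 3.423 servings and 2.351 servings → $5.04.
sunflower seeds + Greek yogurt with both tight: 1.622 servings and 3.428 servings → $5.50.
cheddar + Greek yogurt with both targets exact would need a negative amount; discard.
The minimum over all feasible corners is $5.04.

$5.04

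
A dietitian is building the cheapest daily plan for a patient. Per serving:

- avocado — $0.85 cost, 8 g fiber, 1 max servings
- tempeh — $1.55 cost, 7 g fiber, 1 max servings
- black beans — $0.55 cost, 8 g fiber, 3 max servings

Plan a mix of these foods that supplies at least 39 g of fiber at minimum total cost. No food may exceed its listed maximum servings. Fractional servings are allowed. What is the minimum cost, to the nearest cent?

$4.05

Cost per g of fiber: black beans $0.0688, avocado $0.1062, tempeh $0.2214.
Take 3 servings of black beans: +24.0 g fiber for $1.65 (total $1.65, still need 15.0 g).
Take 1 serving of avocado: +8.0 g fiber for $0.85 (total $2.50, still need 7.0 g).
Take 1 serving of tempeh: +7.0 g fiber for $1.55 (total $4.05, still need 0.0 g).
Filling from the cheapest source first is optimal under one linear minimum: $4.05.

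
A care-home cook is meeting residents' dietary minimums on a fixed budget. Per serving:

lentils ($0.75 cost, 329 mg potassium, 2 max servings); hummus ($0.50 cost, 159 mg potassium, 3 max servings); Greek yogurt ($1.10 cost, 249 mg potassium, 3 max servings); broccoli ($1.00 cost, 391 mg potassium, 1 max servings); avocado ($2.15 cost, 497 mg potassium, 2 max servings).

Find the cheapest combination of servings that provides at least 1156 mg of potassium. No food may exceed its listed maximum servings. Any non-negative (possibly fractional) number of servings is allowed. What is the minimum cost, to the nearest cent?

Cost per mg of potassium: lentils $0.0023, broccoli $0.0026, hummus $0.0031, avocado $0.0043, Greek yogurt $0.0044.
Take 2 servings of lentils: +658.0 mg potassium for $1.50 (total $1.50, still need 498.0 mg).
Take 1 serving of broccoli: +391.0 mg potassium for $1.00 (total $2.50, still need 107.0 mg).
Take 0.673 servings of hummus: +107.0 mg potassium for $0.34 (total $2.84, still need 0.0 mg).
Greedy by cheapest-per-mg is optimal for a single linear constraint, so the minimum cost is $2.84.

$2.84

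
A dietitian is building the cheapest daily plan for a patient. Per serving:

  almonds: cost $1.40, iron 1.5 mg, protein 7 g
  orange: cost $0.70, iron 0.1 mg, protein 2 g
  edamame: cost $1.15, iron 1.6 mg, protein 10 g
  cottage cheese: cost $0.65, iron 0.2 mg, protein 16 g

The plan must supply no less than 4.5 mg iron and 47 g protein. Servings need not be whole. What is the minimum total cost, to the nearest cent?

This is a tiny linear program; its minimum lies at a vertex of the feasible set. List the vertices and price them.
almonds only: max(4.5/1.5, 47/7) = 6.714 servings → $9.40.
orange only: max(4.5/0.1, 47/2) = 45 servings → $31.50.
edamame only: max(4.5/1.6, 47/10) = 4.7 servings → $5.41.
cottage cheese only: max(4.5/0.2, 47/16) = 22.5 servings → $14.62.
almonds + orange with both tight: 1.87 servings and 16.96 servings → $14.49.
almonds + edamame with both targets exact would need a negative amount; discard.
almonds + cottage cheese with both tight: 2.77 servings and 1.726 servings → $5.00.
orange + edamame with both tight: 13.73 servings and 1.955 servings → $11.86.
orange + cottage cheese with both targets exact would need a negative amount; discard.
edamame + cottage cheese with both tight: 2.653 servings and 1.28 servings → $3.88.
So the least-cost plan costs $3.88.

$3.88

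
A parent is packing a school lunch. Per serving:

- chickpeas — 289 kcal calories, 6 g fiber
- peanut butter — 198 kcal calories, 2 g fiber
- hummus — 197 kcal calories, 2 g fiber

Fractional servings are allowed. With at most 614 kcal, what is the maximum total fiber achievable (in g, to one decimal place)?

12.7 g

Fiber per kcal: chickpeas 0.02076, hummus 0.01015, peanut butter 0.0101.
With no serving limits, spend the whole calories allowance on chickpeas: 614 kcal / 289 kcal × 6 g = 12.7 g.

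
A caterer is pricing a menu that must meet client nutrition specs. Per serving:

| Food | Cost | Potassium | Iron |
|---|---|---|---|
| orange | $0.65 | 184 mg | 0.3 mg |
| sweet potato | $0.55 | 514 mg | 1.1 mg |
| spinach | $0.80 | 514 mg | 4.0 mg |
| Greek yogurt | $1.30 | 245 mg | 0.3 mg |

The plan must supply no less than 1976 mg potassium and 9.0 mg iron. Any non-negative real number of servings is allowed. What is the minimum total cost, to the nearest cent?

$2.53

Check every corner: each single food scaled to meet both minima, and each pair solved so both constraints bind.
orange only: max(1976/184, 9.0/0.3) = 30 servings → $19.50.
sweet potato only: max(1976/514, 9.0/1.1) = 8.182 servings → $4.50.
spinach only: max(1976/514, 9.0/4.0) = 3.844 servings → $3.08.
Greek yogurt only: max(1976/245, 9.0/0.3) = 30 servings → $39.00.
orange + sweet potato with both targets exact would need a negative amount; discard.
orange + spinach with both tight: 5.634 servings and 1.827 servings → $5.12.
orange + Greek yogurt: intersection lies outside the first quadrant.
sweet potato + spinach with both tight: 2.199 servings and 1.645 servings → $2.53.
sweet potato + Greek yogurt: the both-tight solution has a negative serving — not a feasible corner.
spinach + Greek yogurt with both tight: 1.952 servings and 3.969 servings → $6.72.
So the least-cost plan costs $2.53.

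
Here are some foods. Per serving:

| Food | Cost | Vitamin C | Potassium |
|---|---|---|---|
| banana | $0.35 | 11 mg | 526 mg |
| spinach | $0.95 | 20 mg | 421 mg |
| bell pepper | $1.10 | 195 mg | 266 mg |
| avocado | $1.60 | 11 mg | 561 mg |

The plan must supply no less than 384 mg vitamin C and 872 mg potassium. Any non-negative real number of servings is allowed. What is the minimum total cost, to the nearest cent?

Minimising a linear cost over {vitamin C ≥ 384, potassium ≥ 872, servings ≥ 0} — the optimum is at a vertex, using one or two foods.
banana only: max(384/11, 872/526) = 34.91 servings → $12.22.
spinach only: max(384/20, 872/421) = 19.2 servings → $18.24.
bell pepper only: max(384/195, 872/266) = 3.278 servings → $3.61.
avocado only: max(384/11, 872/561) = 34.91 servings → $55.85.
banana + spinach: intersection lies outside the first quadrant.
banana + bell pepper with both tight: 0.6814 servings and 1.931 servings → $2.36.
banana + avocado: the both-tight solution has a negative serving — not a feasible corner.
spinach + bell pepper with both tight: 0.8844 servings and 1.879 servings → $2.91.
spinach + avocado with both targets exact would need a negative amount; discard.
bell pepper + avocado with both tight: 1.933 servings and 0.6377 servings → $3.15.
Cheapest feasible corner: $2.36.

$2.36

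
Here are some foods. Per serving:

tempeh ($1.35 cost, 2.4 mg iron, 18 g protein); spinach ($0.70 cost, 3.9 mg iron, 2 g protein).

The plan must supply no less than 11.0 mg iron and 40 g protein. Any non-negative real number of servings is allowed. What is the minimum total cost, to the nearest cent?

$3.86

tempeh only: max(11.0/2.4, 40/18) = 4.583 servings → $6.19.
spinach only: max(11.0/3.9, 40/2) = 20 servings → $14.00.
tempeh + spinach with both tight: 2.049 servings and 1.56 servings → $3.86.
Cheapest feasible corner: $3.86.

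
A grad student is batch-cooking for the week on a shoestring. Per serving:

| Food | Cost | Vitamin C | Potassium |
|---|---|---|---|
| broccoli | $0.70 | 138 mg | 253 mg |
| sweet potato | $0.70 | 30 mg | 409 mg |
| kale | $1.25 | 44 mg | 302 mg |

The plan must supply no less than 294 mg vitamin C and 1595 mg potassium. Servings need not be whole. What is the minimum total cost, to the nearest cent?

Two binding constraints pin down two serving amounts, so the optimal mix uses at most two foods. The candidates are each food alone (scaled to the tighter of vitamin C/potassium) and each pair with both constraints tight.
broccoli only: max(294/138, 1595/253) = 6.304 servings → $4.41.
sweet potato only: max(294/30, 1595/409) = 9.8 servings → $6.86.
kale only: max(294/44, 1595/302) = 6.682 servings → $8.35.
broccoli + sweet potato with both tight: 1.482 servings and 2.983 servings → $3.13.
broccoli + kale with both tight: 0.6092 servings and 4.771 servings → $6.39.
sweet potato + kale: intersection lies outside the first quadrant.
The minimum over all feasible corners is $3.13.

$3.13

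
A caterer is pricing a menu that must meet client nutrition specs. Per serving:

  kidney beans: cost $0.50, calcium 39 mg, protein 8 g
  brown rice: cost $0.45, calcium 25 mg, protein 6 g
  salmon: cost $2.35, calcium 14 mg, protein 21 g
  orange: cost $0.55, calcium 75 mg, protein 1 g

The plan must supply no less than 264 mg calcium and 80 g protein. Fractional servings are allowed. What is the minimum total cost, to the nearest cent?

$5.00

Two binding constraints pin down two serving amounts, so the optimal mix uses at most two foods. The candidates are each food alone (scaled to the tighter of calcium/protein) and each pair with both constraints tight.
kidney beans only: max(264/39, 80/8) = 10 servings → $5.00.
brown rice only: max(264/25, 80/6) = 13.33 servings → $6.00.
salmon only: max(264/14, 80/21) = 18.86 servings → $44.31.
orange only: max(264/75, 80/1) = 80 servings → $44.00.
kidney beans + brown rice: the both-tight solution has a negative serving — not a feasible corner.
kidney beans + salmon with both tight: 6.257 servings and 1.426 servings → $6.48.
kidney beans + orange with both targets exact would need a negative amount; discard.
brown rice + salmon with both tight: 10.03 servings and 0.9433 servings → $6.73.
brown rice + orange: intersection lies outside the first quadrant.
salmon + orange with both tight: 3.675 servings and 2.834 servings → $10.19.
The minimum over all feasible corners is $5.00.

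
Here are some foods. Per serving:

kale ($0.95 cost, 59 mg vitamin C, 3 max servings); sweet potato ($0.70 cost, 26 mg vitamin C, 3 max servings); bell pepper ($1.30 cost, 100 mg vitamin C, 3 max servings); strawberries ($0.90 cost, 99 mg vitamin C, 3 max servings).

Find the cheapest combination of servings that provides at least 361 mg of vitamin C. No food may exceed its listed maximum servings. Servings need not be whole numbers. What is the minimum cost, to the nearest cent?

$3.53

Cost per mg of vitamin C: strawberries $0.0091, bell pepper $0.0130, kale $0.0161, sweet potato $0.0269.
Take 3 servings of strawberries: +297.0 mg vitamin C for $2.70 (total $2.70, still need 64.0 mg).
Take 0.64 servings of bell pepper: +64.0 mg vitamin C for $0.83 (total $3.53, still need 0.0 mg).
Greedy by cheapest-per-mg is optimal for a single linear constraint, so the minimum cost is $3.53.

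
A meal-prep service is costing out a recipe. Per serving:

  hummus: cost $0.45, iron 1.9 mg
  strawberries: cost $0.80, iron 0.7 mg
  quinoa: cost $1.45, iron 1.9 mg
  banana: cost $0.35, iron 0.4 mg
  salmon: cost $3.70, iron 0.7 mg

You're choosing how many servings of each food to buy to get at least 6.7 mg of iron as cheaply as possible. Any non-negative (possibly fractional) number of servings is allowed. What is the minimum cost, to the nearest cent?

$1.59

Cost per mg of iron: hummus $0.2368, quinoa $0.7632, banana $0.8750, strawberries $1.1429, salmon $5.2857.
With no serving limits, use only hummus: 6.7 mg / 1.9 mg = 3.526 servings × $0.45 = $1.59.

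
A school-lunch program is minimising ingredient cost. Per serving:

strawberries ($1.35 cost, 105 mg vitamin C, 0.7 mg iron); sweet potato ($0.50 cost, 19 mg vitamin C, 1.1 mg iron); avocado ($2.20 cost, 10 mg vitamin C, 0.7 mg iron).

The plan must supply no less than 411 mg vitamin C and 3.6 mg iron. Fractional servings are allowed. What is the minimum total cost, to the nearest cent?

$5.51

For a min-cost LP with two ≥-constraints, a basic feasible solution has at most two positive variables.
strawberries only: max(411/105, 3.6/0.7) = 5.143 servings → $6.94.
sweet potato only: max(411/19, 3.6/1.1) = 21.63 servings → $10.82.
avocado only: max(411/10, 3.6/0.7) = 41.1 servings → $90.42.
strawberries + sweet potato with both tight: 3.754 servings and 0.8836 servings → $5.51.
strawberries + avocado with both tight: 3.785 servings and 1.358 servings → $8.10.
sweet potato + avocado: intersection lies outside the first quadrant.
Cheapest feasible corner: $5.51.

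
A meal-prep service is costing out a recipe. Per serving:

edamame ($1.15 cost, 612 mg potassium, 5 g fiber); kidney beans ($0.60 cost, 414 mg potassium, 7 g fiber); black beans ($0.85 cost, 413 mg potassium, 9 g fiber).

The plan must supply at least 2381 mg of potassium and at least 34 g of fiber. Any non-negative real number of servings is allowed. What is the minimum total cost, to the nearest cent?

Check every corner: each single food scaled to meet both minima, and each pair solved so both constraints bind.
edamame only: max(2381/612, 34/5) = 6.8 servings → $7.82.
kidney beans only: max(2381/414, 34/7) = 5.751 servings → $3.45.
black beans only: max(2381/413, 34/9) = 5.765 servings → $4.90.
edamame + kidney beans with both tight: 1.17 servings and 4.021 servings → $3.76.
edamame + black beans with both tight: 2.146 servings and 2.586 servings → $4.67.
kidney beans + black beans: the both-tight solution has a negative serving — not a feasible corner.
So the least-cost plan costs $3.45.

$3.45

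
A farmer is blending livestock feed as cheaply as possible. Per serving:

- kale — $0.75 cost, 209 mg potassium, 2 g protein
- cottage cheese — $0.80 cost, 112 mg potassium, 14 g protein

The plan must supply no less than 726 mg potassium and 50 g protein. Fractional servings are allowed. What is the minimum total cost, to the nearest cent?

$3.93

The cheapest plan sits at a corner of the feasible region — with two constraints it uses at most two foods.
kale only: max(726/209, 50/2) = 25 servings → $18.75.
cottage cheese only: max(726/112, 50/14) = 6.482 servings → $5.19.
kale + cottage cheese with both tight: 1.689 servings and 3.33 servings → $3.93.
The minimum over all feasible corners is $3.93.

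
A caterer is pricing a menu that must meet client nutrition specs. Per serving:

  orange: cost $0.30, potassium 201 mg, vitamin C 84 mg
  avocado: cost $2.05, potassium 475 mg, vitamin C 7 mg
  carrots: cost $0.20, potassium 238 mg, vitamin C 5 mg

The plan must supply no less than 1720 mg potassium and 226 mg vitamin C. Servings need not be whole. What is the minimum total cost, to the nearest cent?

An LP optimum is at a vertex; with two nutrient constraints at most two foods are used. Check each candidate.
orange only: max(1720/201, 226/84) = 8.557 servings → $2.57.
avocado only: max(1720/475, 226/7) = 32.29 servings → $66.19.
carrots only: max(1720/238, 226/5) = 45.2 servings → $9.04.
orange + avocado with both tight: 2.476 servings and 2.573 servings → $6.02.
orange + carrots with both tight: 2.38 servings and 5.217 servings → $1.76.
avocado + carrots: intersection lies outside the first quadrant.
The minimum over all feasible corners is $1.76.

$1.76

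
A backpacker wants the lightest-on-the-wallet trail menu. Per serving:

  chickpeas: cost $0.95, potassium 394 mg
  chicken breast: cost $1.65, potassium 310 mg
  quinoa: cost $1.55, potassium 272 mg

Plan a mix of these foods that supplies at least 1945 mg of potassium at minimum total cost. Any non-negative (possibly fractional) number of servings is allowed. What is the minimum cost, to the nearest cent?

$4.69

Cost per mg of potassium: chickpeas $0.0024, chicken breast $0.0053, quinoa $0.0057.
With no serving limits, use only chickpeas: 1945 mg / 394 mg = 4.937 servings × $0.95 = $4.69.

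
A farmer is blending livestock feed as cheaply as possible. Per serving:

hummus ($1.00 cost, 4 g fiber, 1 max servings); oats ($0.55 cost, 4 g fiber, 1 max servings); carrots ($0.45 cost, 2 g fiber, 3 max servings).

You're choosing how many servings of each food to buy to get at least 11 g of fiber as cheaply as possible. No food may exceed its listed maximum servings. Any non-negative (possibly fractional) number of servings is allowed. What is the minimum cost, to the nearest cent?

Cost per g of fiber: oats $0.1375, carrots $0.2250, hummus $0.2500.
Take 1 serving of oats: +4.0 g fiber for $0.55 (total $0.55, still need 7.0 g).
Take 3 servings of carrots: +6.0 g fiber for $1.35 (total $1.90, still need 1.0 g).
Take 0.25 servings of hummus: +1.0 g fiber for $0.25 (total $2.15, still need 0.0 g).
Filling from the cheapest source first is optimal under one linear minimum: $2.15.

$2.15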